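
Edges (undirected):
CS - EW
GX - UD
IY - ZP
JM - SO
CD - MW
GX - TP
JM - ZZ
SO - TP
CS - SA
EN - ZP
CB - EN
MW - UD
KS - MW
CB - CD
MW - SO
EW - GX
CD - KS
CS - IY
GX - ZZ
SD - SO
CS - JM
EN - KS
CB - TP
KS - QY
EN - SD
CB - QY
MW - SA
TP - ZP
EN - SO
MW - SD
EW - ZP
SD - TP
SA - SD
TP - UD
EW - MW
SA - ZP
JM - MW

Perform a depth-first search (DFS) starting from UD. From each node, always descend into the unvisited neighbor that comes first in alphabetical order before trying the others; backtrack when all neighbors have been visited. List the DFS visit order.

UD, GX, EW, CS, IY, ZP, EN, CB, CD, KS, MW, JM, SO, SD, SA, TP, ZZ, QY

Visit UD
UD → GX
GX → EW
EW → CS
CS → IY
IY → ZP
ZP → EN
EN → CB
CB → CD
CD → KS
KS → MW
MW → JM
JM → SO
SO → SD
SD → SA
SD → TP
JM → ZZ
KS → QY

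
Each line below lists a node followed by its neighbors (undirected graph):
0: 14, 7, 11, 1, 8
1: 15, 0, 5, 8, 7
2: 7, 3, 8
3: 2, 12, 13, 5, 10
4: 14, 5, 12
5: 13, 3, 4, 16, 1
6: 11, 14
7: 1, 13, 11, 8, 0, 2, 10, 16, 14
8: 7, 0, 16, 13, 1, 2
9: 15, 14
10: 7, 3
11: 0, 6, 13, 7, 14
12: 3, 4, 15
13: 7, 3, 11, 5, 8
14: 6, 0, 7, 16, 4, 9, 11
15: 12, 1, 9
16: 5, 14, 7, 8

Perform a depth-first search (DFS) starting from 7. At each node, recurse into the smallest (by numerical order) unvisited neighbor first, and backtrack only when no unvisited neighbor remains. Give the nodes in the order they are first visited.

7 → 0 → 1 → 5 → 3 → 2 → 8 → 13 → 11 → 6 → 14 → 4 → 12 → 15 → 9 → 16 → 10

Visit 7
7 → 0
0 → 1
1 → 5
5 → 3
3 → 2
2 → 8
8 → 13
13 → 11
11 → 6
6 → 14
14 → 4
4 → 12
12 → 15
15 → 9
14 → 16
3 → 10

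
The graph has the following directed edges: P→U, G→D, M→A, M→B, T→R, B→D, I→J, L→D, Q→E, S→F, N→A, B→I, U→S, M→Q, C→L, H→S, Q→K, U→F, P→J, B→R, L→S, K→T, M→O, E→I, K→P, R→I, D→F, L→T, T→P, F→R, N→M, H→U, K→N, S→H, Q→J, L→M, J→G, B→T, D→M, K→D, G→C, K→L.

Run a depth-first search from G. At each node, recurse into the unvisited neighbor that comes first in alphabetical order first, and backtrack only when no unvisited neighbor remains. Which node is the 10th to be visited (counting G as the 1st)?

Visit G
G → C
C → L
L → D
D → F
F → R
R → I
I → J
D → M
M → A
M → B
B → T
T → P
P → U
U → S
S → H
M → O
M → Q
Q → E
Q → K
K → N

Visit order: G, C, L, D, F, R, I, J, M, A, B, T, P, U, S, H, O, Q, E, K, N

A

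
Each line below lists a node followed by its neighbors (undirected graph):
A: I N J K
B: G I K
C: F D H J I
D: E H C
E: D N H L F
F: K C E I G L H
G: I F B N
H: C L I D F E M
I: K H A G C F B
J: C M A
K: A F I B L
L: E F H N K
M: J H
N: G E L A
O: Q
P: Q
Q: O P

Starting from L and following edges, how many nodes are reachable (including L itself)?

BFS from L visits: L, N, K, H, F, E, G, A, I, B, M, D, C, J
Reachable nodes: 14 of 17 total.

14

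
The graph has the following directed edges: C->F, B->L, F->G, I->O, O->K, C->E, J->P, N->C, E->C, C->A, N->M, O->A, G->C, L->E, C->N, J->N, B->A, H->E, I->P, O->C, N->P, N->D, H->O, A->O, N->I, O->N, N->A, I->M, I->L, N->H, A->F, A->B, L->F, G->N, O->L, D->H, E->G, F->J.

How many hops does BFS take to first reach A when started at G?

2

Level 0: G
Level 1: C, N
Level 2: A, D, E, F, H, I, M, P
Level 3: B, J, L, O
Level 4: K
A first appears at level 2.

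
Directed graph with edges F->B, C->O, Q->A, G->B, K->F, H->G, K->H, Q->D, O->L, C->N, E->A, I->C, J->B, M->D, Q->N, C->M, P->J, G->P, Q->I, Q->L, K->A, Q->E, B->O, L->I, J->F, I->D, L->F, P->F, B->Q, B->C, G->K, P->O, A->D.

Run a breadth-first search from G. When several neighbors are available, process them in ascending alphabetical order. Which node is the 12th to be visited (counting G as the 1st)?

M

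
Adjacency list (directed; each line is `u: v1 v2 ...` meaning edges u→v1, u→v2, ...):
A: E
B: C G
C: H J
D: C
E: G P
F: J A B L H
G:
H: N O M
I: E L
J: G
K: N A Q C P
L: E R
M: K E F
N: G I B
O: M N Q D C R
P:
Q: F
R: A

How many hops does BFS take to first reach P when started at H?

3

Level 0: H
Level 1: M, N, O
Level 2: B, C, D, E, F, G, I, K, Q, R
Level 3: A, J, L, P
P first appears at level 3.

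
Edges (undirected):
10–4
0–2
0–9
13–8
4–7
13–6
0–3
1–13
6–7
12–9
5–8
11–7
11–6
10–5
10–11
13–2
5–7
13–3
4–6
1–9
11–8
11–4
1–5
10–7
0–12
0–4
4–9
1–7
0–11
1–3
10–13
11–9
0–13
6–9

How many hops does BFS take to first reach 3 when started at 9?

2

Level 0: 9
Level 1: 0, 1, 4, 6, 11, 12
Level 2: 2, 3, 5, 7, 8, 10, 13
3 first appears at level 2.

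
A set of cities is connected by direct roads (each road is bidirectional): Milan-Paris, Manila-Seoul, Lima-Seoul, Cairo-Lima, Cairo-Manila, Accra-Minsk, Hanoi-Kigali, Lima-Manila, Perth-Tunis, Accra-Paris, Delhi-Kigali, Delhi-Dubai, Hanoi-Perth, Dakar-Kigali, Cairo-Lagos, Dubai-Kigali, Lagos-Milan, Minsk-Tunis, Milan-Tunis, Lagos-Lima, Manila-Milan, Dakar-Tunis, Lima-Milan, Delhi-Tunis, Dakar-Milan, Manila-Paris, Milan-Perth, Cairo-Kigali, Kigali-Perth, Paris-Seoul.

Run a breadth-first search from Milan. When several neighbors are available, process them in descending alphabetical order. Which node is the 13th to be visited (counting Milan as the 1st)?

Visit Milan; enqueue Tunis, Perth, Paris, Manila, Lima, Lagos, Dakar → queue [Tunis, Perth, Paris, Manila, Lima, Lagos, Dakar]
Visit Tunis; enqueue Minsk, Delhi → queue [Perth, Paris, Manila, Lima, Lagos, Dakar, Minsk, Delhi]
Visit Perth; enqueue Kigali, Hanoi → queue [Paris, Manila, Lima, Lagos, Dakar, Minsk, Delhi, Kigali, Hanoi]
Visit Paris; enqueue Seoul, Accra → queue [Manila, Lima, Lagos, Dakar, Minsk, Delhi, Kigali, Hanoi, Seoul, Accra]
Visit Manila; enqueue Cairo → queue [Lima, Lagos, Dakar, Minsk, Delhi, Kigali, Hanoi, Seoul, Accra, Cairo]
Visit Lima → queue [Lagos, Dakar, Minsk, Delhi, Kigali, Hanoi, Seoul, Accra, Cairo]
Visit Lagos → queue [Dakar, Minsk, Delhi, Kigali, Hanoi, Seoul, Accra, Cairo]
Visit Dakar → queue [Minsk, Delhi, Kigali, Hanoi, Seoul, Accra, Cairo]
Visit Minsk → queue [Delhi, Kigali, Hanoi, Seoul, Accra, Cairo]
Visit Delhi; enqueue Dubai → queue [Kigali, Hanoi, Seoul, Accra, Cairo, Dubai]
Visit Kigali → queue [Hanoi, Seoul, Accra, Cairo, Dubai]
Visit Hanoi → queue [Seoul, Accra, Cairo, Dubai]
Visit Seoul → queue [Accra, Cairo, Dubai]
Visit Accra → queue [Cairo, Dubai]
Visit Cairo → queue [Dubai]
Visit Dubai → queue []

Visit order: Milan, Tunis, Perth, Paris, Manila, Lima, Lagos, Dakar, Minsk, Delhi, Kigali, Hanoi, Seoul, Accra, Cairo, Dubai

Seoul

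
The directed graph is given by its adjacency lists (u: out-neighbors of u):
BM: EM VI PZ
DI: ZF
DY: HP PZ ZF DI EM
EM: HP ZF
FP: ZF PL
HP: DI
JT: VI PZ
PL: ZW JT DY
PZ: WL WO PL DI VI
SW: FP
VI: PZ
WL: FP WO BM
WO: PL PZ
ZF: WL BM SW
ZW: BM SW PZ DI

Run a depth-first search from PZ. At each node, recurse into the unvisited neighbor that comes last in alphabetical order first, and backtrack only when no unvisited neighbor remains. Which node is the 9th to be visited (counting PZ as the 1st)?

BM

Visit PZ
PZ → WO
WO → PL
PL → ZW
ZW → SW
SW → FP
FP → ZF
ZF → WL
WL → BM
BM → VI
BM → EM
EM → HP
HP → DI
PL → JT
PL → DY

Visit order: PZ, WO, PL, ZW, SW, FP, ZF, WL, BM, VI, EM, HP, DI, JT, DY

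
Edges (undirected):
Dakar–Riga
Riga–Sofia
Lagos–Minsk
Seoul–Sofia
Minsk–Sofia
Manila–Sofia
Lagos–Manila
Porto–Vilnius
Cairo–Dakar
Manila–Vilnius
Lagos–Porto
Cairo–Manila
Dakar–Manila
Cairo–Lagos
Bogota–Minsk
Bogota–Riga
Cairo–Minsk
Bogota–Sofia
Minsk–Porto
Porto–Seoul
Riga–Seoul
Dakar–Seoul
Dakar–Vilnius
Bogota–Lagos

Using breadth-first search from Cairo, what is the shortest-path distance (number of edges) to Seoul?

Level 0: Cairo
Level 1: Dakar, Lagos, Manila, Minsk
Level 2: Bogota, Porto, Riga, Seoul, Sofia, Vilnius
Seoul first appears at level 2.

2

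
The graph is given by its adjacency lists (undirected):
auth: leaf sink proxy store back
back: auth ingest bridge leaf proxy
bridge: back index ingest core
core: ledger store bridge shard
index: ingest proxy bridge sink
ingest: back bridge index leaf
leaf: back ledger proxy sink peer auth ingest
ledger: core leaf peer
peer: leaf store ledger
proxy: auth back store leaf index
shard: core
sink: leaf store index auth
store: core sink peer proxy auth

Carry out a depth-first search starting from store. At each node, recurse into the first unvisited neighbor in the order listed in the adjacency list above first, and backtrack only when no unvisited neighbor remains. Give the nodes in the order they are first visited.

store core ledger leaf back auth sink index ingest bridge proxy peer shard

Visit store
store → core
core → ledger
ledger → leaf
leaf → back
back → auth
auth → sink
sink → index
index → ingest
ingest → bridge
index → proxy
leaf → peer
core → shard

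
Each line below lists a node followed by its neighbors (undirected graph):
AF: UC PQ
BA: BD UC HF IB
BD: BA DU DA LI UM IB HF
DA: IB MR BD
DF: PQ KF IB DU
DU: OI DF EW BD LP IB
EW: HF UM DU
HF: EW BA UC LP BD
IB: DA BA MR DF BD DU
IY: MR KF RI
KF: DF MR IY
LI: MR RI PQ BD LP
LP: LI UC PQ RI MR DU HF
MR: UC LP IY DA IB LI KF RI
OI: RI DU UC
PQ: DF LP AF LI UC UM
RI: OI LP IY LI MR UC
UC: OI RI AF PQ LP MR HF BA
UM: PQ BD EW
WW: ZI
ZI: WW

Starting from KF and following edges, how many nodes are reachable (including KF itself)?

BFS from KF visits: KF, DF, IY, MR, DU, IB, PQ, RI, DA, LI, LP, UC, BD, EW, OI, BA, AF, UM, HF
Reachable nodes: 19 of 21 total.

19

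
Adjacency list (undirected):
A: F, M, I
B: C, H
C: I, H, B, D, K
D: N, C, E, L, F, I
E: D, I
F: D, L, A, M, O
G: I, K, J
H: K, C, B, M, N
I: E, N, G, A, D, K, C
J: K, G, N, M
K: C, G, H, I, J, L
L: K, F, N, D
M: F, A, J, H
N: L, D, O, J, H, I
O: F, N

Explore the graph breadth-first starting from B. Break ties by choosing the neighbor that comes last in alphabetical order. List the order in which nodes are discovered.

B H C N M K I D O L J F A G E

Visit B; enqueue H, C → queue [H, C]
Visit H; enqueue N, M, K → queue [C, N, M, K]
Visit C; enqueue I, D → queue [N, M, K, I, D]
Visit N; enqueue O, L, J → queue [M, K, I, D, O, L, J]
Visit M; enqueue F, A → queue [K, I, D, O, L, J, F, A]
Visit K; enqueue G → queue [I, D, O, L, J, F, A, G]
Visit I; enqueue E → queue [D, O, L, J, F, A, G, E]
Visit D → queue [O, L, J, F, A, G, E]
Visit O → queue [L, J, F, A, G, E]
Visit L → queue [J, F, A, G, E]
Visit J → queue [F, A, G, E]
Visit F → queue [A, G, E]
Visit A → queue [G, E]
Visit G → queue [E]
Visit E → queue []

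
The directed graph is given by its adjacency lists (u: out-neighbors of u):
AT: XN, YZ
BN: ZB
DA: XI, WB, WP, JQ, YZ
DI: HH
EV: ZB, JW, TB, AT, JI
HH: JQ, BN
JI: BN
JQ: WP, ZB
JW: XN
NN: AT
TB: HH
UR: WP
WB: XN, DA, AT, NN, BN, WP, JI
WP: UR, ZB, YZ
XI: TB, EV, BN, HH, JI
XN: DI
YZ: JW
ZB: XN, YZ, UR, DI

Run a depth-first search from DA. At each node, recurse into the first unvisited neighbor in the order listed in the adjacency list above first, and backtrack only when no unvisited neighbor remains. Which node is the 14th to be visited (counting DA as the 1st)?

EV

Visit DA
DA → XI
XI → TB
TB → HH
HH → JQ
JQ → WP
WP → UR
WP → ZB
ZB → XN
XN → DI
ZB → YZ
YZ → JW
HH → BN
XI → EV
EV → AT
EV → JI
DA → WB
WB → NN

Visit order: DA, XI, TB, HH, JQ, WP, UR, ZB, XN, DI, YZ, JW, BN, EV, AT, JI, WB, NN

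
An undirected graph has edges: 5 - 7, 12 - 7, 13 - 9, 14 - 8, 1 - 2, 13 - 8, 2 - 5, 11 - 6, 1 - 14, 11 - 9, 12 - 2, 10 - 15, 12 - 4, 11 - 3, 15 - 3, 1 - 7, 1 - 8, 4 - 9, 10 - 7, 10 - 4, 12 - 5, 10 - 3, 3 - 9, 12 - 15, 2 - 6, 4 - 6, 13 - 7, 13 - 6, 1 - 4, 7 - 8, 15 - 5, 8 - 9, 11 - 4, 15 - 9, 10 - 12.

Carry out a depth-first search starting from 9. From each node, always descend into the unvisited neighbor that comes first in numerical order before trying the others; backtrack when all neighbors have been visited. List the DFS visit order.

9, 3, 10, 4, 1, 2, 5, 7, 8, 13, 6, 11, 14, 12, 15

Visit 9
9 → 3
3 → 10
10 → 4
4 → 1
1 → 2
2 → 5
5 → 7
7 → 8
8 → 13
13 → 6
6 → 11
8 → 14
7 → 12
12 → 15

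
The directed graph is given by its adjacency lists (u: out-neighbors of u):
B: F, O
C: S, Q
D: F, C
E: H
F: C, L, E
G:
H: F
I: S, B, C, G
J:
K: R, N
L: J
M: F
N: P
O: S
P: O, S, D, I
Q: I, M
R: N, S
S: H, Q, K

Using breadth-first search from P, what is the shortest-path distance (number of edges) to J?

4

Level 0: P
Level 1: D, I, O, S
Level 2: B, C, F, G, H, K, Q
Level 3: E, L, M, N, R
Level 4: J
J first appears at level 4.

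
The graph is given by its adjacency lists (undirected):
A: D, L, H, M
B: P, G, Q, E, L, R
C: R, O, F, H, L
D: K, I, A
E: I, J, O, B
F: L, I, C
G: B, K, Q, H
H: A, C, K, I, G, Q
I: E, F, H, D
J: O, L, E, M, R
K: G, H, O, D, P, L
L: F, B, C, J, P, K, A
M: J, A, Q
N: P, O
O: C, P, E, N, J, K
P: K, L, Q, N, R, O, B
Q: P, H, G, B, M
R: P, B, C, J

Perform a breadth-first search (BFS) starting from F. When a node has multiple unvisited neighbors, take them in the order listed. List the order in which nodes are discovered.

F → L → I → C → B → J → P → K → A → E → H → D → R → O → G → Q → M → N

Visit F; enqueue L, I, C → queue [L, I, C]
Visit L; enqueue B, J, P, K, A → queue [I, C, B, J, P, K, A]
Visit I; enqueue E, H, D → queue [C, B, J, P, K, A, E, H, D]
Visit C; enqueue R, O → queue [B, J, P, K, A, E, H, D, R, O]
Visit B; enqueue G, Q → queue [J, P, K, A, E, H, D, R, O, G, Q]
Visit J; enqueue M → queue [P, K, A, E, H, D, R, O, G, Q, M]
Visit P; enqueue N → queue [K, A, E, H, D, R, O, G, Q, M, N]
Visit K → queue [A, E, H, D, R, O, G, Q, M, N]
Visit A → queue [E, H, D, R, O, G, Q, M, N]
Visit E → queue [H, D, R, O, G, Q, M, N]
Visit H → queue [D, R, O, G, Q, M, N]
Visit D → queue [R, O, G, Q, M, N]
Visit R → queue [O, G, Q, M, N]
Visit O → queue [G, Q, M, N]
Visit G → queue [Q, M, N]
Visit Q → queue [M, N]
Visit M → queue [N]
Visit N → queue []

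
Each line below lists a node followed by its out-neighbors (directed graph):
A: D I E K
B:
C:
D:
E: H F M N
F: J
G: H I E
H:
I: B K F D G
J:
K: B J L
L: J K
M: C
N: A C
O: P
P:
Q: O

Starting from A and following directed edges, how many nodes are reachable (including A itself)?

14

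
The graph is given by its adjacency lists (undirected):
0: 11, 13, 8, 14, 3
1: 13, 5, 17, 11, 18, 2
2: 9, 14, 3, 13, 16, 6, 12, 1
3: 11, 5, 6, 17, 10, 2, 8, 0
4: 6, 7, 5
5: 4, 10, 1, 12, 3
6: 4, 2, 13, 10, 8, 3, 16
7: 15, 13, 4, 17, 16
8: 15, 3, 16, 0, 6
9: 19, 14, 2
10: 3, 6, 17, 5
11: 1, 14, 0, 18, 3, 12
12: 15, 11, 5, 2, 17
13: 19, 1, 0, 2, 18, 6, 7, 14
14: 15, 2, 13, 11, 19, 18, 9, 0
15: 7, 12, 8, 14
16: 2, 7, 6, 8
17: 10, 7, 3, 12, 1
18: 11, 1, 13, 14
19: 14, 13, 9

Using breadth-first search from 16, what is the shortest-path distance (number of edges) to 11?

3

Level 0: 16
Level 1: 2, 6, 7, 8
Level 2: 0, 1, 3, 4, 9, 10, 12, 13, 14, 15, 17
Level 3: 5, 11, 18, 19
11 first appears at level 3.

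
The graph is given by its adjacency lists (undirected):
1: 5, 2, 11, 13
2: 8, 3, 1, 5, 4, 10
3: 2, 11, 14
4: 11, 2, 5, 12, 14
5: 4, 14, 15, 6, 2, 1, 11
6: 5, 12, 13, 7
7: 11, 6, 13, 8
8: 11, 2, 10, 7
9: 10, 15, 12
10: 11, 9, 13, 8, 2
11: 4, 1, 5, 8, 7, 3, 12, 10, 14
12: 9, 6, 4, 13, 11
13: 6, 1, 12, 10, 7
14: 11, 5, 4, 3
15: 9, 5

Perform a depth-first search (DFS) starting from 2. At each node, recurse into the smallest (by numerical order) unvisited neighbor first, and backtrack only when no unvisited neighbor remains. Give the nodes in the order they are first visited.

2, 1, 5, 4, 11, 3, 14, 7, 6, 12, 9, 10, 8, 13, 15

Visit 2
2 → 1
1 → 5
5 → 4
4 → 11
11 → 3
3 → 14
11 → 7
7 → 6
6 → 12
12 → 9
9 → 10
10 → 8
10 → 13
9 → 15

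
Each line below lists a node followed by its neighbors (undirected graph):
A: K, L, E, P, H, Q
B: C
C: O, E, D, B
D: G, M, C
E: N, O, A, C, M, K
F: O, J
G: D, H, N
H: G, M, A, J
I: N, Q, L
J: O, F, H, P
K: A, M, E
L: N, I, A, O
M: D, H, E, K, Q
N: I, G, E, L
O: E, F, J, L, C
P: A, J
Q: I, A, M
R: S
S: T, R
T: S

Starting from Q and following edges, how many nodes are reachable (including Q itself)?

17

BFS from Q visits: Q, A, I, M, E, H, K, L, P, N, D, C, O, G, J, B, F
Reachable nodes: 17 of 20 total.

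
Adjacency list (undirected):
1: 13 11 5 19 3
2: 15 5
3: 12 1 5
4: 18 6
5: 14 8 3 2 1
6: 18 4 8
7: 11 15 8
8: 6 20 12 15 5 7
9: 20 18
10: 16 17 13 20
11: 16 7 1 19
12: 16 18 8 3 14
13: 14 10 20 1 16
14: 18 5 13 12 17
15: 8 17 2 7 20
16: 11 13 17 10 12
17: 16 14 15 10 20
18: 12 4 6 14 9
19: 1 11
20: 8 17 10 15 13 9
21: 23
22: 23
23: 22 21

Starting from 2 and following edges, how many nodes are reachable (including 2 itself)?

20

BFS from 2 visits: 2, 15, 5, 8, 17, 7, 20, 14, 3, 1, 6, 12, 16, 10, 11, 13, 9, 18, 19, 4
Reachable nodes: 20 of 23 total.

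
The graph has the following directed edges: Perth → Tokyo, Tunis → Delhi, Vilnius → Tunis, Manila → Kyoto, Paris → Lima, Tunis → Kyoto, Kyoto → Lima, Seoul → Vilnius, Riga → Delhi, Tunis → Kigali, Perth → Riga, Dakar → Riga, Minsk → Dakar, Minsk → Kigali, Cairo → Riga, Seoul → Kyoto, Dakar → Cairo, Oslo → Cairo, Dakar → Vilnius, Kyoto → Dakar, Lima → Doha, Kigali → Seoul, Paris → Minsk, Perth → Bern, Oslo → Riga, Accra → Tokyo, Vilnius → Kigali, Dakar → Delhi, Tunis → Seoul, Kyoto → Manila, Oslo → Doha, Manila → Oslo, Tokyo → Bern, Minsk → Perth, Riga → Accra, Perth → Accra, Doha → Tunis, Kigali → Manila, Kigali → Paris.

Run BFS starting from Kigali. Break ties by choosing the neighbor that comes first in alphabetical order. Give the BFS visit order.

Visit Kigali; enqueue Manila, Paris, Seoul → queue [Manila, Paris, Seoul]
Visit Manila; enqueue Kyoto, Oslo → queue [Paris, Seoul, Kyoto, Oslo]
Visit Paris; enqueue Lima, Minsk → queue [Seoul, Kyoto, Oslo, Lima, Minsk]
Visit Seoul; enqueue Vilnius → queue [Kyoto, Oslo, Lima, Minsk, Vilnius]
Visit Kyoto; enqueue Dakar → queue [Oslo, Lima, Minsk, Vilnius, Dakar]
Visit Oslo; enqueue Cairo, Doha, Riga → queue [Lima, Minsk, Vilnius, Dakar, Cairo, Doha, Riga]
Visit Lima → queue [Minsk, Vilnius, Dakar, Cairo, Doha, Riga]
Visit Minsk; enqueue Perth → queue [Vilnius, Dakar, Cairo, Doha, Riga, Perth]
Visit Vilnius; enqueue Tunis → queue [Dakar, Cairo, Doha, Riga, Perth, Tunis]
Visit Dakar; enqueue Delhi → queue [Cairo, Doha, Riga, Perth, Tunis, Delhi]
Visit Cairo → queue [Doha, Riga, Perth, Tunis, Delhi]
Visit Doha → queue [Riga, Perth, Tunis, Delhi]
Visit Riga; enqueue Accra → queue [Perth, Tunis, Delhi, Accra]
Visit Perth; enqueue Bern, Tokyo → queue [Tunis, Delhi, Accra, Bern, Tokyo]
Visit Tunis → queue [Delhi, Accra, Bern, Tokyo]
Visit Delhi → queue [Accra, Bern, Tokyo]
Visit Accra → queue [Bern, Tokyo]
Visit Bern → queue [Tokyo]
Visit Tokyo → queue []

Kigali -> Manila -> Paris -> Seoul -> Kyoto -> Oslo -> Lima -> Minsk -> Vilnius -> Dakar -> Cairo -> Doha -> Riga -> Perth -> Tunis -> Delhi -> Accra -> Bern -> Tokyo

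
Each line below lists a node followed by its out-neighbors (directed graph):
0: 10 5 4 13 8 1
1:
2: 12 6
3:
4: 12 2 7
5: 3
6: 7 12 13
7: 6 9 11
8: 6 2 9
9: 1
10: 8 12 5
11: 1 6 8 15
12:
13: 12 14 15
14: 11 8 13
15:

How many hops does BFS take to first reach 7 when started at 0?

Level 0: 0
Level 1: 1, 4, 5, 8, 10, 13
Level 2: 2, 3, 6, 7, 9, 12, 14, 15
Level 3: 11
7 first appears at level 2.

2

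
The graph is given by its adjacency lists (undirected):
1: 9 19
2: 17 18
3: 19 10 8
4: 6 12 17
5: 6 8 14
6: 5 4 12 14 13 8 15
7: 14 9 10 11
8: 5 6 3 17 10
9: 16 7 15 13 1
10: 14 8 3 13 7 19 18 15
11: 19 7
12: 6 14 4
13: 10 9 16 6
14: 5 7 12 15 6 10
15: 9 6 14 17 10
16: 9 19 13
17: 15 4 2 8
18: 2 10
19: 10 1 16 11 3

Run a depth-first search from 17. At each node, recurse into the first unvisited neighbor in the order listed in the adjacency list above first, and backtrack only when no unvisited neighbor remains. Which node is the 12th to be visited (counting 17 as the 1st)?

Visit 17
17 → 15
15 → 9
9 → 16
16 → 19
19 → 10
10 → 14
14 → 5
5 → 6
6 → 4
4 → 12
6 → 13
6 → 8
8 → 3
14 → 7
7 → 11
10 → 18
18 → 2
19 → 1

Visit order: 17, 15, 9, 16, 19, 10, 14, 5, 6, 4, 12, 13, 8, 3, 7, 11, 18, 2, 1

13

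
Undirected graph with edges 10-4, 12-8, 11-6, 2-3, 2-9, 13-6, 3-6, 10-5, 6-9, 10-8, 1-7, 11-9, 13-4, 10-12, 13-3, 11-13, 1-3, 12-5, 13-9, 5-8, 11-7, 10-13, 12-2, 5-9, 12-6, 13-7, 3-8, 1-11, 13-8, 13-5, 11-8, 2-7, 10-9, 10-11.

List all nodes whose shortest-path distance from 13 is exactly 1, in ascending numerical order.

3, 4, 5, 6, 7, 8, 9, 10, 11

Level 0: 13
Level 1: 3, 4, 5, 6, 7, 8, 9, 10, 11
Level 2: 1, 2, 12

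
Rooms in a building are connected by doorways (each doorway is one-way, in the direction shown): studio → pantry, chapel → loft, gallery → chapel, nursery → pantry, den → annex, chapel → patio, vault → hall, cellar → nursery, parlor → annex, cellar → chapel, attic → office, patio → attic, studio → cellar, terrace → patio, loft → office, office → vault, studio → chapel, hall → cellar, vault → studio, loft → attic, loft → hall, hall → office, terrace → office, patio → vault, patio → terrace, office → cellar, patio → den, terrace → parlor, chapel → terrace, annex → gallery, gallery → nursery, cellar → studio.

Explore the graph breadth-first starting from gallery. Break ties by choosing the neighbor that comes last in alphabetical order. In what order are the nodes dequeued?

gallery → nursery → chapel → pantry → terrace → patio → loft → parlor → office → vault → den → attic → hall → annex → cellar → studio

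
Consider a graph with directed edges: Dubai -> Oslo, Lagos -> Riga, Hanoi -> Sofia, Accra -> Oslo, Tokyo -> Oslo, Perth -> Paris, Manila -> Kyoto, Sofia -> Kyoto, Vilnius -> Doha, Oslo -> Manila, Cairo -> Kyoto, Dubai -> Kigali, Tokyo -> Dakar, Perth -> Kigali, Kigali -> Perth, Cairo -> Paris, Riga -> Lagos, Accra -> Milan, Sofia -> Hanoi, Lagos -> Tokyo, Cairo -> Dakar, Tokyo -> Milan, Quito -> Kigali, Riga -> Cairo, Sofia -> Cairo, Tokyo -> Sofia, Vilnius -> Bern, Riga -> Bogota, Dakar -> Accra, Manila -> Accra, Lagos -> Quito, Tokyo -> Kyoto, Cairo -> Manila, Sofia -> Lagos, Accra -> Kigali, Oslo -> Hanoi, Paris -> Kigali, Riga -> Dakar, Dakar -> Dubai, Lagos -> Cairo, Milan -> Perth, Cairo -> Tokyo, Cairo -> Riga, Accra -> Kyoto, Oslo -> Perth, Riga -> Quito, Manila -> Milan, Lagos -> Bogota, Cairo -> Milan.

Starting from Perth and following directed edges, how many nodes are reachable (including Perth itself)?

BFS from Perth visits: Perth, Kigali, Paris
Reachable nodes: 3 of 21 total.

3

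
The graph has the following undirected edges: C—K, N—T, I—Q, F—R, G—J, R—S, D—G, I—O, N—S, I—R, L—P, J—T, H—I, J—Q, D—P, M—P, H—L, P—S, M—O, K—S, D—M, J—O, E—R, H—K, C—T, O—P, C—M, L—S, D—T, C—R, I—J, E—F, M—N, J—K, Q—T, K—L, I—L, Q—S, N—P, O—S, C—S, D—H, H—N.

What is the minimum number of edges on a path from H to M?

Level 0: H
Level 1: D, I, K, L, N
Level 2: C, G, J, M, O, P, Q, R, S, T
Level 3: E, F
M first appears at level 2.

2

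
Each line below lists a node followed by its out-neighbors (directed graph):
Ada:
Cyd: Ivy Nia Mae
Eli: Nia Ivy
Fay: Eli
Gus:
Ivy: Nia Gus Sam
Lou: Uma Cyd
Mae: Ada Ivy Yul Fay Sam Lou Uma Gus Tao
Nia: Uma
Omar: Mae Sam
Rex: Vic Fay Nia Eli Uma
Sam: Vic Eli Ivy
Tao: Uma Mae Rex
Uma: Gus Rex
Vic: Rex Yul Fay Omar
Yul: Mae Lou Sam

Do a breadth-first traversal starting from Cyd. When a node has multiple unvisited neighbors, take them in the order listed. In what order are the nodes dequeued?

Visit Cyd; enqueue Ivy, Nia, Mae → queue [Ivy, Nia, Mae]
Visit Ivy; enqueue Gus, Sam → queue [Nia, Mae, Gus, Sam]
Visit Nia; enqueue Uma → queue [Mae, Gus, Sam, Uma]
Visit Mae; enqueue Ada, Yul, Fay, Lou, Tao → queue [Gus, Sam, Uma, Ada, Yul, Fay, Lou, Tao]
Visit Gus → queue [Sam, Uma, Ada, Yul, Fay, Lou, Tao]
Visit Sam; enqueue Vic, Eli → queue [Uma, Ada, Yul, Fay, Lou, Tao, Vic, Eli]
Visit Uma; enqueue Rex → queue [Ada, Yul, Fay, Lou, Tao, Vic, Eli, Rex]
Visit Ada → queue [Yul, Fay, Lou, Tao, Vic, Eli, Rex]
Visit Yul → queue [Fay, Lou, Tao, Vic, Eli, Rex]
Visit Fay → queue [Lou, Tao, Vic, Eli, Rex]
Visit Lou → queue [Tao, Vic, Eli, Rex]
Visit Tao → queue [Vic, Eli, Rex]
Visit Vic; enqueue Omar → queue [Eli, Rex, Omar]
Visit Eli → queue [Rex, Omar]
Visit Rex → queue [Omar]
Visit Omar → queue []

Cyd, Ivy, Nia, Mae, Gus, Sam, Uma, Ada, Yul, Fay, Lou, Tao, Vic, Eli, Rex, Omar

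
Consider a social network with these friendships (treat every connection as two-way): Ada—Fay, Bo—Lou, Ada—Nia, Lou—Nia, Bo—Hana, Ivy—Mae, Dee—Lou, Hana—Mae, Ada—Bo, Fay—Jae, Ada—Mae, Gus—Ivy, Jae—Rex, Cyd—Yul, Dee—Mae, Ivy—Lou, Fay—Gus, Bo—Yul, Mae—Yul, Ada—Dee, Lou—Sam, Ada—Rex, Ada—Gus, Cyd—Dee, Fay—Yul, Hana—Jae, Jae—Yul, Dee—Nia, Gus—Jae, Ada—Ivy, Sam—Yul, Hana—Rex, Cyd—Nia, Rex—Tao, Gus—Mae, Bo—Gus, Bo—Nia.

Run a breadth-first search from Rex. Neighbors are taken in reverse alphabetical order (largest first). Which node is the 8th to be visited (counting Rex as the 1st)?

Fay

Visit Rex; enqueue Tao, Jae, Hana, Ada → queue [Tao, Jae, Hana, Ada]
Visit Tao → queue [Jae, Hana, Ada]
Visit Jae; enqueue Yul, Gus, Fay → queue [Hana, Ada, Yul, Gus, Fay]
Visit Hana; enqueue Mae, Bo → queue [Ada, Yul, Gus, Fay, Mae, Bo]
Visit Ada; enqueue Nia, Ivy, Dee → queue [Yul, Gus, Fay, Mae, Bo, Nia, Ivy, Dee]
Visit Yul; enqueue Sam, Cyd → queue [Gus, Fay, Mae, Bo, Nia, Ivy, Dee, Sam, Cyd]
Visit Gus → queue [Fay, Mae, Bo, Nia, Ivy, Dee, Sam, Cyd]
Visit Fay → queue [Mae, Bo, Nia, Ivy, Dee, Sam, Cyd]
Visit Mae → queue [Bo, Nia, Ivy, Dee, Sam, Cyd]
Visit Bo; enqueue Lou → queue [Nia, Ivy, Dee, Sam, Cyd, Lou]
Visit Nia → queue [Ivy, Dee, Sam, Cyd, Lou]
Visit Ivy → queue [Dee, Sam, Cyd, Lou]
Visit Dee → queue [Sam, Cyd, Lou]
Visit Sam → queue [Cyd, Lou]
Visit Cyd → queue [Lou]
Visit Lou → queue []

Visit order: Rex, Tao, Jae, Hana, Ada, Yul, Gus, Fay, Mae, Bo, Nia, Ivy, Dee, Sam, Cyd, Lou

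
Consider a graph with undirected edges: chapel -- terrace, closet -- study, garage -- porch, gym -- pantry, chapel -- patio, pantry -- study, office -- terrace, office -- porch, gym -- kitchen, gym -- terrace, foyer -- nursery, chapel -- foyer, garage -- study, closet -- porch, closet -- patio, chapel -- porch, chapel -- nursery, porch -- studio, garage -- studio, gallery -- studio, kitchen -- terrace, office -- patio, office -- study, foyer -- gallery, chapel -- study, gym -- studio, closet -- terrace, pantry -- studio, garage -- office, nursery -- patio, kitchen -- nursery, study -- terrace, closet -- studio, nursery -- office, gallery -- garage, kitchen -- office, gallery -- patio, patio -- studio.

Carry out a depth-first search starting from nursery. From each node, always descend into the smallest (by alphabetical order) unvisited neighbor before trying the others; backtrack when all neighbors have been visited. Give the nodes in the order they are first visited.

Visit nursery
nursery → chapel
chapel → foyer
foyer → gallery
gallery → garage
garage → office
office → kitchen
kitchen → gym
gym → pantry
pantry → studio
studio → closet
closet → patio
closet → porch
closet → study
study → terrace

nursery → chapel → foyer → gallery → garage → office → kitchen → gym → pantry → studio → closet → patio → porch → study → terrace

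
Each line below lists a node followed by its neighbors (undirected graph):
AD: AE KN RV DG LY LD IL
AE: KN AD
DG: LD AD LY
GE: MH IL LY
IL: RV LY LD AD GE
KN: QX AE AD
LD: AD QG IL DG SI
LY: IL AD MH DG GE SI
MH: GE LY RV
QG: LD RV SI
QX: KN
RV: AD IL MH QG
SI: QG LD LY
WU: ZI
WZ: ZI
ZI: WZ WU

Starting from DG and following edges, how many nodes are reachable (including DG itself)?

BFS from DG visits: DG, AD, LD, LY, AE, IL, KN, RV, QG, SI, GE, MH, QX
Reachable nodes: 13 of 16 total.

13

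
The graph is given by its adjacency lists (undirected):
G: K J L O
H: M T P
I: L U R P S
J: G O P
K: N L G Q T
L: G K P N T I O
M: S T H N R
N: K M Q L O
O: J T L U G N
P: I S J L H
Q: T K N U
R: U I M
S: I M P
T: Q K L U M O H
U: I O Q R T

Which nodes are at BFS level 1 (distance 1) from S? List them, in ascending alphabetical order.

I, M, P

Level 0: S
Level 1: I, M, P
Level 2: H, J, L, N, R, T, U
Level 3: G, K, O, Q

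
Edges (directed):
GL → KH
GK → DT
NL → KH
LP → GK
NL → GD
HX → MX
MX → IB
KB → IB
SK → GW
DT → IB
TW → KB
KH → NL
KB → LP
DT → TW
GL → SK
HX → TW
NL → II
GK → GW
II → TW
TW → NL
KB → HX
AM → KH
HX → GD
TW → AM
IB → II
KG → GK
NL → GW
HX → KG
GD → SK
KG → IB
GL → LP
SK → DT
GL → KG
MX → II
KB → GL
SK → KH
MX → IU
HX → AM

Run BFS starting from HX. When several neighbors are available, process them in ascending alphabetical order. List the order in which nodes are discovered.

HX AM GD KG MX TW KH SK GK IB II IU KB NL DT GW GL LP

Visit HX; enqueue AM, GD, KG, MX, TW → queue [AM, GD, KG, MX, TW]
Visit AM; enqueue KH → queue [GD, KG, MX, TW, KH]
Visit GD; enqueue SK → queue [KG, MX, TW, KH, SK]
Visit KG; enqueue GK, IB → queue [MX, TW, KH, SK, GK, IB]
Visit MX; enqueue II, IU → queue [TW, KH, SK, GK, IB, II, IU]
Visit TW; enqueue KB, NL → queue [KH, SK, GK, IB, II, IU, KB, NL]
Visit KH → queue [SK, GK, IB, II, IU, KB, NL]
Visit SK; enqueue DT, GW → queue [GK, IB, II, IU, KB, NL, DT, GW]
Visit GK → queue [IB, II, IU, KB, NL, DT, GW]
Visit IB → queue [II, IU, KB, NL, DT, GW]
Visit II → queue [IU, KB, NL, DT, GW]
Visit IU → queue [KB, NL, DT, GW]
Visit KB; enqueue GL, LP → queue [NL, DT, GW, GL, LP]
Visit NL → queue [DT, GW, GL, LP]
Visit DT → queue [GW, GL, LP]
Visit GW → queue [GL, LP]
Visit GL → queue [LP]
Visit LP → queue []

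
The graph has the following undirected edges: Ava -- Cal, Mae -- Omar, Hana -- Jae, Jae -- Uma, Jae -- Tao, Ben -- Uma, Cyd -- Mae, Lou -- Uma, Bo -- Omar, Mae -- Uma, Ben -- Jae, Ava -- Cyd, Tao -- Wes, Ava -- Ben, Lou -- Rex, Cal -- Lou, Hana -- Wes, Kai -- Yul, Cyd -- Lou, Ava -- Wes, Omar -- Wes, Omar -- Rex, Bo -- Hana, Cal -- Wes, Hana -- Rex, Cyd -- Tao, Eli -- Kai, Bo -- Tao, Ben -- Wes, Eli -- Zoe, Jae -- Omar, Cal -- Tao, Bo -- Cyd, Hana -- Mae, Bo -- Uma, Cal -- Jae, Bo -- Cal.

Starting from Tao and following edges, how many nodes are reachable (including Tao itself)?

BFS from Tao visits: Tao, Wes, Jae, Cyd, Cal, Bo, Omar, Hana, Ben, Ava, Uma, Mae, Lou, Rex
Reachable nodes: 14 of 18 total.

14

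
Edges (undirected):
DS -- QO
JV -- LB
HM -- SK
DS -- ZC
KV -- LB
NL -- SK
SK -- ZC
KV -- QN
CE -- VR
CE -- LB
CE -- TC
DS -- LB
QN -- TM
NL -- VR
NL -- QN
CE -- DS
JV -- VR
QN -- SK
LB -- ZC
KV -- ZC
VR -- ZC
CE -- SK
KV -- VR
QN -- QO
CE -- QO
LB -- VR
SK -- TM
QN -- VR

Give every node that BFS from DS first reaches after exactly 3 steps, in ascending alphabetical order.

Level 0: DS
Level 1: CE, LB, QO, ZC
Level 2: JV, KV, QN, SK, TC, VR
Level 3: HM, NL, TM

HM, NL, TM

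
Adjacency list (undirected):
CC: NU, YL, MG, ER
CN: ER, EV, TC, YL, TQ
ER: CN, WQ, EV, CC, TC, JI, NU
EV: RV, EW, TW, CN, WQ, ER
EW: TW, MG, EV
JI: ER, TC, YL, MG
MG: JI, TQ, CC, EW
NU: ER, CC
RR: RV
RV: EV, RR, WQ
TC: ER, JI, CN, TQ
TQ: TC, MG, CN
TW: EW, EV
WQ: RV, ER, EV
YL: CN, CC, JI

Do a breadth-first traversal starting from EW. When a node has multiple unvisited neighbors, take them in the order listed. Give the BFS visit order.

EW, TW, MG, EV, JI, TQ, CC, RV, CN, WQ, ER, TC, YL, NU, RR

Visit EW; enqueue TW, MG, EV → queue [TW, MG, EV]
Visit TW → queue [MG, EV]
Visit MG; enqueue JI, TQ, CC → queue [EV, JI, TQ, CC]
Visit EV; enqueue RV, CN, WQ, ER → queue [JI, TQ, CC, RV, CN, WQ, ER]
Visit JI; enqueue TC, YL → queue [TQ, CC, RV, CN, WQ, ER, TC, YL]
Visit TQ → queue [CC, RV, CN, WQ, ER, TC, YL]
Visit CC; enqueue NU → queue [RV, CN, WQ, ER, TC, YL, NU]
Visit RV; enqueue RR → queue [CN, WQ, ER, TC, YL, NU, RR]
Visit CN → queue [WQ, ER, TC, YL, NU, RR]
Visit WQ → queue [ER, TC, YL, NU, RR]
Visit ER → queue [TC, YL, NU, RR]
Visit TC → queue [YL, NU, RR]
Visit YL → queue [NU, RR]
Visit NU → queue [RR]
Visit RR → queue []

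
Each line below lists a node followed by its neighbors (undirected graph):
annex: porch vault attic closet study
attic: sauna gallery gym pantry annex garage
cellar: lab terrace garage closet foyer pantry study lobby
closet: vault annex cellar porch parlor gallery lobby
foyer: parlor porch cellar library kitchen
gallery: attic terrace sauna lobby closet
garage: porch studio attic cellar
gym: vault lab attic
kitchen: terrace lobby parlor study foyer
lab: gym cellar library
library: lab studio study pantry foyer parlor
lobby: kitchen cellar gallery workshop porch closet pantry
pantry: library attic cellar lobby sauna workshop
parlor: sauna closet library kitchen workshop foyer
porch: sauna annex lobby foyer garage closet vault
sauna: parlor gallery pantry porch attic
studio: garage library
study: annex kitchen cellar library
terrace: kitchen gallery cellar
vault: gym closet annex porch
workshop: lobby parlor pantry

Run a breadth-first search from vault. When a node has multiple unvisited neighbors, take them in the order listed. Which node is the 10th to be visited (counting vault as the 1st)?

gallery

Visit vault; enqueue gym, closet, annex, porch → queue [gym, closet, annex, porch]
Visit gym; enqueue lab, attic → queue [closet, annex, porch, lab, attic]
Visit closet; enqueue cellar, parlor, gallery, lobby → queue [annex, porch, lab, attic, cellar, parlor, gallery, lobby]
Visit annex; enqueue study → queue [porch, lab, attic, cellar, parlor, gallery, lobby, study]
Visit porch; enqueue sauna, foyer, garage → queue [lab, attic, cellar, parlor, gallery, lobby, study, sauna, foyer, garage]
Visit lab; enqueue library → queue [attic, cellar, parlor, gallery, lobby, study, sauna, foyer, garage, library]
Visit attic; enqueue pantry → queue [cellar, parlor, gallery, lobby, study, sauna, foyer, garage, library, pantry]
Visit cellar; enqueue terrace → queue [parlor, gallery, lobby, study, sauna, foyer, garage, library, pantry, terrace]
Visit parlor; enqueue kitchen, workshop → queue [gallery, lobby, study, sauna, foyer, garage, library, pantry, terrace, kitchen, workshop]
Visit gallery → queue [lobby, study, sauna, foyer, garage, library, pantry, terrace, kitchen, workshop]
Visit lobby → queue [study, sauna, foyer, garage, library, pantry, terrace, kitchen, workshop]
Visit study → queue [sauna, foyer, garage, library, pantry, terrace, kitchen, workshop]
Visit sauna → queue [foyer, garage, library, pantry, terrace, kitchen, workshop]
Visit foyer → queue [garage, library, pantry, terrace, kitchen, workshop]
Visit garage; enqueue studio → queue [library, pantry, terrace, kitchen, workshop, studio]
Visit library → queue [pantry, terrace, kitchen, workshop, studio]
Visit pantry → queue [terrace, kitchen, workshop, studio]
Visit terrace → queue [kitchen, workshop, studio]
Visit kitchen → queue [workshop, studio]
Visit workshop → queue [studio]
Visit studio → queue []

Visit order: vault, gym, closet, annex, porch, lab, attic, cellar, parlor, gallery, lobby, study, sauna, foyer, garage, library, pantry, terrace, kitchen, workshop, studio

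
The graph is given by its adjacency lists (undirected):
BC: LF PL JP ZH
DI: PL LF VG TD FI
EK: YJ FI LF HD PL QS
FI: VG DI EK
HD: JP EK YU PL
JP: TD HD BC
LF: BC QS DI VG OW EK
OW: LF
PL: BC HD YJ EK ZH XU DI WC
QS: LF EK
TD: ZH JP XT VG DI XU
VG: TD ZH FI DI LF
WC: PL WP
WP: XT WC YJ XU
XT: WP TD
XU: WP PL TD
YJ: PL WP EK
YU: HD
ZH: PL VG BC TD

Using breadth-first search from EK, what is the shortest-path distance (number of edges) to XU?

Level 0: EK
Level 1: FI, HD, LF, PL, QS, YJ
Level 2: BC, DI, JP, OW, VG, WC, WP, XU, YU, ZH
Level 3: TD, XT
XU first appears at level 2.

2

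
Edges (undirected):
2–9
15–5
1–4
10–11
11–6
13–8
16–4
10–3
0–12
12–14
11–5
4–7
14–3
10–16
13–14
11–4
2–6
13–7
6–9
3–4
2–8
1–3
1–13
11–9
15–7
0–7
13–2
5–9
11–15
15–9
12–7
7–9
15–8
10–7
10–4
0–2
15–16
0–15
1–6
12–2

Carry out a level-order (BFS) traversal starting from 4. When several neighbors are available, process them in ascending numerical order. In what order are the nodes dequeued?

4, 1, 3, 7, 10, 11, 16, 6, 13, 14, 0, 9, 12, 15, 5, 2, 8

Visit 4; enqueue 1, 3, 7, 10, 11, 16 → queue [1, 3, 7, 10, 11, 16]
Visit 1; enqueue 6, 13 → queue [3, 7, 10, 11, 16, 6, 13]
Visit 3; enqueue 14 → queue [7, 10, 11, 16, 6, 13, 14]
Visit 7; enqueue 0, 9, 12, 15 → queue [10, 11, 16, 6, 13, 14, 0, 9, 12, 15]
Visit 10 → queue [11, 16, 6, 13, 14, 0, 9, 12, 15]
Visit 11; enqueue 5 → queue [16, 6, 13, 14, 0, 9, 12, 15, 5]
Visit 16 → queue [6, 13, 14, 0, 9, 12, 15, 5]
Visit 6; enqueue 2 → queue [13, 14, 0, 9, 12, 15, 5, 2]
Visit 13; enqueue 8 → queue [14, 0, 9, 12, 15, 5, 2, 8]
Visit 14 → queue [0, 9, 12, 15, 5, 2, 8]
Visit 0 → queue [9, 12, 15, 5, 2, 8]
Visit 9 → queue [12, 15, 5, 2, 8]
Visit 12 → queue [15, 5, 2, 8]
Visit 15 → queue [5, 2, 8]
Visit 5 → queue [2, 8]
Visit 2 → queue [8]
Visit 8 → queue []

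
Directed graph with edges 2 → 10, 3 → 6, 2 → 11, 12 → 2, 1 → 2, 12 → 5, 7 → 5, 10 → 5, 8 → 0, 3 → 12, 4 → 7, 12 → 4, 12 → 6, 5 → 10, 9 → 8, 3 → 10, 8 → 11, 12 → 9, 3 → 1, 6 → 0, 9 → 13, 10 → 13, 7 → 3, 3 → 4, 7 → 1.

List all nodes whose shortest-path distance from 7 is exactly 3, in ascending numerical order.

Level 0: 7
Level 1: 1, 3, 5
Level 2: 2, 4, 6, 10, 12
Level 3: 0, 9, 11, 13
Level 4: 8

0, 9, 11, 13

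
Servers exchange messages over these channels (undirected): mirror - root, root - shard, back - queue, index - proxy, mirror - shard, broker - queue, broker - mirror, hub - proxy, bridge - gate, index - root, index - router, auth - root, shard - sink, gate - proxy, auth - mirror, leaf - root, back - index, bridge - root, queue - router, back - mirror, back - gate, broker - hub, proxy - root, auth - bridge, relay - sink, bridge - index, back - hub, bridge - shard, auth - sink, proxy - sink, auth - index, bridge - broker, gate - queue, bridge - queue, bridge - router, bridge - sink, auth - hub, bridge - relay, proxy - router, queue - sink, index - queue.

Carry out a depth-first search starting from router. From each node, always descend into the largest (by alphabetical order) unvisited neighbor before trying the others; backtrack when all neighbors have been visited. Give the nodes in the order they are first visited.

router, queue, sink, shard, root, proxy, index, bridge, relay, gate, back, mirror, broker, hub, auth, leaf

Visit router
router → queue
queue → sink
sink → shard
shard → root
root → proxy
proxy → index
index → bridge
bridge → relay
bridge → gate
gate → back
back → mirror
mirror → broker
broker → hub
hub → auth
root → leaf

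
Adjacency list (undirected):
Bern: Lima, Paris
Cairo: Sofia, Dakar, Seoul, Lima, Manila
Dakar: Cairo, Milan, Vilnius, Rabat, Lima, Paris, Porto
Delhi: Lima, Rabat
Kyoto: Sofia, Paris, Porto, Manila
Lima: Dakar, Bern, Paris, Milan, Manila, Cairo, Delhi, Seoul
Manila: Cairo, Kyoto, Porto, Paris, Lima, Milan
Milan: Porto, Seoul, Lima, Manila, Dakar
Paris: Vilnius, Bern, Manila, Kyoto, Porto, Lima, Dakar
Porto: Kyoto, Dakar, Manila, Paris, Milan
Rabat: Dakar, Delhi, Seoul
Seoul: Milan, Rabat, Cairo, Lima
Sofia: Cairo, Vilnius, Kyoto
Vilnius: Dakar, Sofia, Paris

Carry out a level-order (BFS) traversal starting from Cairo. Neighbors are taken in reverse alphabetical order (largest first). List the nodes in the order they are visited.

Cairo Sofia Seoul Manila Lima Dakar Vilnius Kyoto Rabat Milan Porto Paris Delhi Bern

Visit Cairo; enqueue Sofia, Seoul, Manila, Lima, Dakar → queue [Sofia, Seoul, Manila, Lima, Dakar]
Visit Sofia; enqueue Vilnius, Kyoto → queue [Seoul, Manila, Lima, Dakar, Vilnius, Kyoto]
Visit Seoul; enqueue Rabat, Milan → queue [Manila, Lima, Dakar, Vilnius, Kyoto, Rabat, Milan]
Visit Manila; enqueue Porto, Paris → queue [Lima, Dakar, Vilnius, Kyoto, Rabat, Milan, Porto, Paris]
Visit Lima; enqueue Delhi, Bern → queue [Dakar, Vilnius, Kyoto, Rabat, Milan, Porto, Paris, Delhi, Bern]
Visit Dakar → queue [Vilnius, Kyoto, Rabat, Milan, Porto, Paris, Delhi, Bern]
Visit Vilnius → queue [Kyoto, Rabat, Milan, Porto, Paris, Delhi, Bern]
Visit Kyoto → queue [Rabat, Milan, Porto, Paris, Delhi, Bern]
Visit Rabat → queue [Milan, Porto, Paris, Delhi, Bern]
Visit Milan → queue [Porto, Paris, Delhi, Bern]
Visit Porto → queue [Paris, Delhi, Bern]
Visit Paris → queue [Delhi, Bern]
Visit Delhi → queue [Bern]
Visit Bern → queue []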